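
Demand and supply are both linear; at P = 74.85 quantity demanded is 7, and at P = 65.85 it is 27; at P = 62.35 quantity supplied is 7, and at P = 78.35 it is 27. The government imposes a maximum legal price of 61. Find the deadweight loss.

85.37

Demand slope = (65.85 − 74.85)/(27 − 7) = −0.45, so P = 78 − 0.45Q.
Supply slope = (78.35 − 62.35)/(27 − 7) = 0.8, so P = 56.75 + 0.8Q.
Competitive equilibrium: 78 − 0.45Q = 56.75 + 0.8Q → Q* = 17, P* = 70.35.
At the ceiling P = 61, quantity supplied = (61 − 56.75)/0.8 = 5.3125.
Willingness to pay at Q' = 5.3125: 78 − 0.45·5.3125 = 75.6094.
ΔQ = 17 − 5.3125 = 11.6875; wedge = 75.6094 − 61 = 14.6094.
DWL = ½ × 11.6875 × 14.6094 = 85.37.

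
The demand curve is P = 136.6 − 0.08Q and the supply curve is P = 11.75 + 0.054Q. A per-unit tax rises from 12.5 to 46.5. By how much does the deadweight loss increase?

7485.07

Competitive equilibrium: 136.6 − 0.08Q = 11.75 + 0.054Q → Q* = 931.7164, P* = 62.0627.
For a per-unit tax t: ΔQ = t/0.134, so DWL = ½·t·(t/0.134) = t²/0.268.
At t = 12.5: DWL = 583.0224. At t = 46.5: DWL = 8068.097.
Increase = 8068.097 − 583.0224 = 7485.07.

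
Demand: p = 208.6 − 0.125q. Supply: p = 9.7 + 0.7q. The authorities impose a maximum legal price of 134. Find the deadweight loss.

Competitive equilibrium: 208.6 − 0.125q = 9.7 + 0.7q → q* = 241.09091, p* = 178.46364.
At the ceiling p = 134, quantity supplied = (134 − 9.7)/0.7 = 177.57143.
Willingness to pay at q' = 177.57143: 208.6 − 0.125·177.57143 = 186.40357.
Δq = 241.09091 − 177.57143 = 63.51948; wedge = 186.40357 − 134 = 52.40357.
The triangle = ½ × 63.51948 × 52.40357 = 1664.32.

1664.32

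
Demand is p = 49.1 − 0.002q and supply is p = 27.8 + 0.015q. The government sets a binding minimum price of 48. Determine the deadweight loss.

Competitive equilibrium: 49.1 − 0.002q = 27.8 + 0.015q → q* = 1252.9412, p* = 46.5941.
At the floor p = 48, quantity demanded = (49.1 − 48)/0.002 = 550.
Sellers' marginal cost at q' = 550: 27.8 + 0.015·550 = 36.05.
Δq = 1252.9412 − 550 = 702.9412; wedge = 48 − 36.05 = 11.95.
The triangle = ½ × 702.9412 × 11.95 = 4200.07.

4200.07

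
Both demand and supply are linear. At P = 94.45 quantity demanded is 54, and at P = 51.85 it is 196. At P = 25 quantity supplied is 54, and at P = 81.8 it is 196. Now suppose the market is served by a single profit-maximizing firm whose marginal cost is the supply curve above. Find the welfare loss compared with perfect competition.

739.45

Demand slope = (51.85 − 94.45)/(196 − 54) = −0.3, so P = 110.65 − 0.3Q.
Supply slope = (81.8 − 25)/(196 − 54) = 0.4, so P = 3.4 + 0.4Q.
Competitive equilibrium: 110.65 − 0.3Q = 3.4 + 0.4Q → Q* = 153.2143, P* = 64.6857.
Marginal revenue: MR = 110.65 − 0.6Q. Set MR = MC: 110.65 − 0.6Q = 3.4 + 0.4Q → Q_m = 107.25.
Price P_m = 110.65 − 0.3·107.25 = 78.475; MC(Q_m) = 3.4 + 0.4·107.25 = 46.3.
Competitive Q* = 153.2143, so ΔQ = 45.9643; wedge = 78.475 − 46.3 = 32.175.
Deadweight loss = ½ × 45.9643 × 32.175 = 739.45.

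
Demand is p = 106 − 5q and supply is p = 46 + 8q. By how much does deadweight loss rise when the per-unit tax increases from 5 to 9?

Competitive equilibrium: 106 − 5q = 46 + 8q → q* = 4.6154, p* = 82.9231.
For a per-unit tax t: Δq = t/13, so DWL = ½·t·(t/13) = t²/26.
At t = 5: DWL = 0.962. At t = 9: DWL = 3.115.
Increase = 3.115 − 0.962 = 2.15.

2.15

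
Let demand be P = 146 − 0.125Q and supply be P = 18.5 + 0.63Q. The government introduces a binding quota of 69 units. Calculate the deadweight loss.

Competitive equilibrium: 146 − 0.125Q = 18.5 + 0.63Q → Q* = 168.8742, P* = 124.8907.
At Q = 69: demand price = 146 − 0.125·69 = 137.375; supply price = 18.5 + 0.63·69 = 61.97.
ΔQ = 168.8742 − 69 = 99.8742; wedge = 137.375 − 61.97 = 75.405.
DWL = ½ × 99.8742 × 75.405 = 3765.51.

3765.51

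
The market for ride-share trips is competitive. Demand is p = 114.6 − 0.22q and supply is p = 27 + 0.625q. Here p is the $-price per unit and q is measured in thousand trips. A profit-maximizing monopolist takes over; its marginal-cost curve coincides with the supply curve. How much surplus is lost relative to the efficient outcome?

Competitive equilibrium: 114.6 − 0.22q = 27 + 0.625q → q* = 103.6686, p* = 91.7929.
Marginal revenue: MR = 114.6 − 0.44q. Set MR = MC: 114.6 − 0.44q = 27 + 0.625q → q_m = 82.2535.
Price p_m = 114.6 − 0.22·82.2535 = 96.5042; MC(q_m) = 27 + 0.625·82.2535 = 78.4084.
Competitive q* = 103.6686, so Δq = 21.4151; wedge = 96.5042 − 78.4084 = 18.0958.
The triangle = ½ × 21.4151 × 18.0958 = $193.76 thousand.

$193.76 thousand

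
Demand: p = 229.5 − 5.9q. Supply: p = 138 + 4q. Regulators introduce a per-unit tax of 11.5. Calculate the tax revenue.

Competitive equilibrium: 229.5 − 5.9q = 138 + 4q → q* = 9.2424, p* = 174.9697.
With the tax, the buyer price exceeds the seller price by 11.5: (229.5 − 5.9q) − (138 + 4q) = 11.5 → q' = 8.0808.
Tax revenue = 11.5 × 8.0808 = 92.93.

92.93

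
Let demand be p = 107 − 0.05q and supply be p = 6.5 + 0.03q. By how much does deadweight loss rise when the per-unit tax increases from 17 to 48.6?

12956

Competitive equilibrium: 107 − 0.05q = 6.5 + 0.03q → q* = 1256.25, p* = 44.1875.
For a per-unit tax t: Δq = t/0.08, so DWL = ½·t·(t/0.08) = t²/0.16.
At t = 17: DWL = 1806.25. At t = 48.6: DWL = 14762.25.
Increase = 14762.25 − 1806.25 = 12956.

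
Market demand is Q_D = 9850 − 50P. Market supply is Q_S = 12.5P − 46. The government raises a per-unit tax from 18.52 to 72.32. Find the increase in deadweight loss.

In inverse form: demand P = 197 − 0.02Q, supply P = 3.68 + 0.08Q.
Competitive equilibrium: 197 − 0.02Q = 3.68 + 0.08Q → Q* = 1933.2, P* = 158.336.
For a per-unit tax t: ΔQ = t/0.1, so DWL = ½·t·(t/0.1) = t²/0.2.
At t = 18.52: DWL = 1714.952. At t = 72.32: DWL = 26150.912.
Increase = 26150.912 − 1714.952 = 24435.96.

24435.96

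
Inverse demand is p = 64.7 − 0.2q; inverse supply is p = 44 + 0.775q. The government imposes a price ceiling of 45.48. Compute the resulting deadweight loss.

181.99

Competitive equilibrium: 64.7 − 0.2q = 44 + 0.775q → q* = 21.2308, p* = 60.4538.
At the ceiling p = 45.48, quantity supplied = (45.48 − 44)/0.775 = 1.9097.
Willingness to pay at q' = 1.9097: 64.7 − 0.2·1.9097 = 64.3181.
Δq = 21.2308 − 1.9097 = 19.3211; wedge = 64.3181 − 45.48 = 18.8381.
DWL = ½ × 19.3211 × 18.8381 = 181.99.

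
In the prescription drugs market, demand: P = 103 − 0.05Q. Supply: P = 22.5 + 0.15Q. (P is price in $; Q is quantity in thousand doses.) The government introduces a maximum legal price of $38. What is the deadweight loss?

$8950.07 thousand

Competitive equilibrium: 103 − 0.05Q = 22.5 + 0.15Q → Q* = 402.5, P* = 82.875.
At the ceiling P = 38, quantity supplied = (38 − 22.5)/0.15 = 103.3333.
Willingness to pay at Q' = 103.3333: 103 − 0.05·103.3333 = 97.8333.
ΔQ = 402.5 − 103.3333 = 299.1667; wedge = 97.8333 − 38 = 59.8333.
DWL = ½ × 299.1667 × 59.8333 = $8950.07 thousand.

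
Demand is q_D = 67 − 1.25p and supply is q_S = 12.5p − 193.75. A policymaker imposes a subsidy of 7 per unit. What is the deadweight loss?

In inverse form: demand p = 53.6 − 0.8q, supply p = 15.5 + 0.08q.
Competitive equilibrium: 53.6 − 0.8q = 15.5 + 0.08q → q* = 43.2955, p* = 18.9636.
The subsidy lowers effective supply by 7: p = 8.5 + 0.08q.
New quantity: 53.6 − 0.8q = 8.5 + 0.08q → q' = 51.25.
Overproduction Δq = 51.25 − 43.2955 = 7.9545; wedge = subsidy = 7.
Welfare loss = ½ × 7.9545 × 7 = 27.84.

27.84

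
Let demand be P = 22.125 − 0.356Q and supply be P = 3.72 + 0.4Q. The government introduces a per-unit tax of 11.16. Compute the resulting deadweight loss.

Competitive equilibrium: 22.125 − 0.356Q = 3.72 + 0.4Q → Q* = 24.3452, P* = 13.4581.
With the tax, the buyer price exceeds the seller price by 11.16: (22.125 − 0.356Q) − (3.72 + 0.4Q) = 11.16 → Q' = 9.5833.
ΔQ = 24.3452 − 9.5833 = 14.7619; the wedge equals the tax, 11.16.
Welfare loss = ½ × 14.7619 × 11.16 = 82.37.

82.37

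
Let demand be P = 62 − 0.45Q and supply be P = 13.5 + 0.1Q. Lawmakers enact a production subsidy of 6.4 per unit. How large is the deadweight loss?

Competitive equilibrium: 62 − 0.45Q = 13.5 + 0.1Q → Q* = 88.1818, P* = 22.3182.
The subsidy lowers effective supply by 6.4: P = 7.1 + 0.1Q.
New quantity: 62 − 0.45Q = 7.1 + 0.1Q → Q' = 99.8182.
Overproduction ΔQ = 99.8182 − 88.1818 = 11.6364; wedge = subsidy = 6.4.
DWL = ½ × 11.6364 × 6.4 = 37.24.

37.24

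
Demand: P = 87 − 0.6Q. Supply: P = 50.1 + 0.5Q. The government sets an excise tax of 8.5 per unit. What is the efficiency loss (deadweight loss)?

Competitive equilibrium: 87 − 0.6Q = 50.1 + 0.5Q → Q* = 33.5455, P* = 66.8727.
With the tax, the buyer price exceeds the seller price by 8.5: (87 − 0.6Q) − (50.1 + 0.5Q) = 8.5 → Q' = 25.8182.
ΔQ = 33.5455 − 25.8182 = 7.7273; the wedge equals the tax, 8.5.
The triangle = ½ × 7.7273 × 8.5 = 32.84.

32.84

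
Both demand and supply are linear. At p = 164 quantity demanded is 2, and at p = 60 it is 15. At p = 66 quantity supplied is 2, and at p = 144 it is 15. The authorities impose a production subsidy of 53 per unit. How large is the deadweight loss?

100.32

Demand slope = (60 − 164)/(15 − 2) = −8, so p = 180 − 8q.
Supply slope = (144 − 66)/(15 − 2) = 6, so p = 54 + 6q.
Competitive equilibrium: 180 − 8q = 54 + 6q → q* = 9, p* = 108.
The subsidy lowers effective supply by 53: p = 1 + 6q.
New quantity: 180 − 8q = 1 + 6q → q' = 12.7857.
Overproduction Δq = 12.7857 − 9 = 3.7857; wedge = subsidy = 53.
Deadweight loss = ½ × 3.7857 × 53 = 100.32.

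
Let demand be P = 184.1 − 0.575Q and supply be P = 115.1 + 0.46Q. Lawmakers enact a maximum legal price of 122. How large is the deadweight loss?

1381.44

Competitive equilibrium: 184.1 − 0.575Q = 115.1 + 0.46Q → Q* = 66.6667, P* = 145.7667.
At the ceiling P = 122, quantity supplied = (122 − 115.1)/0.46 = 15.
Willingness to pay at Q' = 15: 184.1 − 0.575·15 = 175.475.
ΔQ = 66.6667 − 15 = 51.6667; wedge = 175.475 − 122 = 53.475.
Deadweight loss = ½ × 51.6667 × 53.475 = 1381.44.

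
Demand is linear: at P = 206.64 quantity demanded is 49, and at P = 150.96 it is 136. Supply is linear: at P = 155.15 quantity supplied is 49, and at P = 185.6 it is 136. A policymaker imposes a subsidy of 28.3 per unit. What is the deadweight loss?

404.49

Demand slope = (150.96 − 206.64)/(136 − 49) = −0.64, so P = 238 − 0.64Q.
Supply slope = (185.6 − 155.15)/(136 − 49) = 0.35, so P = 138 + 0.35Q.
Competitive equilibrium: 238 − 0.64Q = 138 + 0.35Q → Q* = 101.0101, P* = 173.3535.
The subsidy lowers effective supply by 28.3: P = 109.7 + 0.35Q.
New quantity: 238 − 0.64Q = 109.7 + 0.35Q → Q' = 129.596.
Overproduction ΔQ = 129.596 − 101.0101 = 28.5859; wedge = subsidy = 28.3.
Welfare loss = ½ × 28.5859 × 28.3 = 404.49.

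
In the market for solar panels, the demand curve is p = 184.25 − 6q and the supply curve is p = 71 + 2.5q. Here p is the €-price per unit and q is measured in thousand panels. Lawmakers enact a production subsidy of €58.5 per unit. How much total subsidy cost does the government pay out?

€1182.04 thousand

Competitive equilibrium: 184.25 − 6q = 71 + 2.5q → q* = 13.32353, p* = 104.30882.
The subsidy lowers effective supply by 58.5: p = 12.5 + 2.5q.
New quantity: 184.25 − 6q = 12.5 + 2.5q → q' = 20.20588.
Total subsidy cost = 58.5 × 20.20588 = €1182.04 thousand.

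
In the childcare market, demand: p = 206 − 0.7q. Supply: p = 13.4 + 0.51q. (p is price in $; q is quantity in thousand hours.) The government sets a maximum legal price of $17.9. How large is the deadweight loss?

Competitive equilibrium: 206 − 0.7q = 13.4 + 0.51q → q* = 159.17355, p* = 94.57851.
At the ceiling p = 17.9, quantity supplied = (17.9 − 13.4)/0.51 = 8.82353.
Willingness to pay at q' = 8.82353: 206 − 0.7·8.82353 = 199.82353.
Δq = 159.17355 − 8.82353 = 150.35002; wedge = 199.82353 − 17.9 = 181.92353.
The triangle = ½ × 150.35002 × 181.92353 = $13676.10 thousand.

$13676.10 thousand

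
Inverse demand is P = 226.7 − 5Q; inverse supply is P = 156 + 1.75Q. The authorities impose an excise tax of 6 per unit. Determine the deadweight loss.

Competitive equilibrium: 226.7 − 5Q = 156 + 1.75Q → Q* = 10.4741, P* = 174.3296.
With the tax, the buyer price exceeds the seller price by 6: (226.7 − 5Q) − (156 + 1.75Q) = 6 → Q' = 9.5852.
ΔQ = 10.4741 − 9.5852 = 0.8889; the wedge equals the tax, 6.
DWL = ½ × 0.8889 × 6 = 2.67.

2.67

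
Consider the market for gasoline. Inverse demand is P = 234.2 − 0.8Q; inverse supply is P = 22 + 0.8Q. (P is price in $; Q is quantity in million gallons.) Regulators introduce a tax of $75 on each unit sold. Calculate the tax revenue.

Competitive equilibrium: 234.2 − 0.8Q = 22 + 0.8Q → Q* = 132.625, P* = 128.1.
With the tax, the buyer price exceeds the seller price by 75: (234.2 − 0.8Q) − (22 + 0.8Q) = 75 → Q' = 85.75.
Tax revenue = 75 × 85.75 = $6431.25 million.

$6431.25 million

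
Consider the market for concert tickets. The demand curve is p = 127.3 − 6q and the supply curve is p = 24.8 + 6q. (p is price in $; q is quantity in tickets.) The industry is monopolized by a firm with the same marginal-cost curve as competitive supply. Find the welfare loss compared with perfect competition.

$48.64

Competitive equilibrium: 127.3 − 6q = 24.8 + 6q → q* = 8.5417, p* = 76.05.
Marginal revenue: MR = 127.3 − 12q. Set MR = MC: 127.3 − 12q = 24.8 + 6q → q_m = 5.6944.
Price p_m = 127.3 − 6·5.6944 = 93.1336; MC(q_m) = 24.8 + 6·5.6944 = 58.9664.
Competitive q* = 8.5417, so Δq = 2.8473; wedge = 93.1336 − 58.9664 = 34.1672.
Welfare loss = ½ × 2.8473 × 34.1672 = $48.64.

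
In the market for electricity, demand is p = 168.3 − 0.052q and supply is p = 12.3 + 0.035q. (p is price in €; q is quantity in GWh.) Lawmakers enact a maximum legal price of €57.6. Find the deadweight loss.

€10823.63

Competitive equilibrium: 168.3 − 0.052q = 12.3 + 0.035q → q* = 1793.10345, p* = 75.05862.
At the ceiling p = 57.6, quantity supplied = (57.6 − 12.3)/0.035 = 1294.28571.
Willingness to pay at q' = 1294.28571: 168.3 − 0.052·1294.28571 = 100.99714.
Δq = 1793.10345 − 1294.28571 = 498.81774; wedge = 100.99714 − 57.6 = 43.39714.
The triangle = ½ × 498.81774 × 43.39714 = €10823.63.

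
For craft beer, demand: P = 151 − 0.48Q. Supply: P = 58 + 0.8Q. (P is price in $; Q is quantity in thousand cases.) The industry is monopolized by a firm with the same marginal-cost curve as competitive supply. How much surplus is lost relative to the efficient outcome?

Competitive equilibrium: 151 − 0.48Q = 58 + 0.8Q → Q* = 72.65625, P* = 116.125.
Marginal revenue: MR = 151 − 0.96Q. Set MR = MC: 151 − 0.96Q = 58 + 0.8Q → Q_m = 52.84091.
Price P_m = 151 − 0.48·52.84091 = 125.63636; MC(Q_m) = 58 + 0.8·52.84091 = 100.27273.
Competitive Q* = 72.65625, so ΔQ = 19.81534; wedge = 125.63636 − 100.27273 = 25.36363.
Welfare loss = ½ × 19.81534 × 25.36363 = $251.29 thousand.

$251.29 thousand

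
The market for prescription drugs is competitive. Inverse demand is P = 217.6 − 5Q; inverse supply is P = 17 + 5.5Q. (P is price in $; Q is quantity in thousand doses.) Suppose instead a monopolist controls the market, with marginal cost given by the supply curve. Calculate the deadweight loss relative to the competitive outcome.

Competitive equilibrium: 217.6 − 5Q = 17 + 5.5Q → Q* = 19.1048, P* = 122.0762.
Marginal revenue: MR = 217.6 − 10Q. Set MR = MC: 217.6 − 10Q = 17 + 5.5Q → Q_m = 12.9419.
Price P_m = 217.6 − 5·12.9419 = 152.8905; MC(Q_m) = 17 + 5.5·12.9419 = 88.1805.
Competitive Q* = 19.1048, so ΔQ = 6.1629; wedge = 152.8905 − 88.1805 = 64.71.
DWL = ½ × 6.1629 × 64.71 = $199.40 thousand.

$199.40 thousand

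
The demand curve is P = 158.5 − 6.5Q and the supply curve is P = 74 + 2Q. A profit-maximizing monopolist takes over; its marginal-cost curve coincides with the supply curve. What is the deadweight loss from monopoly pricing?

Competitive equilibrium: 158.5 − 6.5Q = 74 + 2Q → Q* = 9.9412, P* = 93.8824.
Marginal revenue: MR = 158.5 − 13Q. Set MR = MC: 158.5 − 13Q = 74 + 2Q → Q_m = 5.6333.
Price P_m = 158.5 − 6.5·5.6333 = 121.8836; MC(Q_m) = 74 + 2·5.6333 = 85.2666.
Competitive Q* = 9.9412, so ΔQ = 4.3079; wedge = 121.8836 − 85.2666 = 36.617.
Deadweight loss = ½ × 4.3079 × 36.617 = 78.87.

78.87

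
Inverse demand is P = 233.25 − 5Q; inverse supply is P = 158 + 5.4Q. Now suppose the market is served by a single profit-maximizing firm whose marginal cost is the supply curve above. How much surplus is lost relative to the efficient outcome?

28.70

Competitive equilibrium: 233.25 − 5Q = 158 + 5.4Q → Q* = 7.2356, P* = 197.0721.
Marginal revenue: MR = 233.25 − 10Q. Set MR = MC: 233.25 − 10Q = 158 + 5.4Q → Q_m = 4.8864.
Price P_m = 233.25 − 5·4.8864 = 208.818; MC(Q_m) = 158 + 5.4·4.8864 = 184.3866.
Competitive Q* = 7.2356, so ΔQ = 2.3492; wedge = 208.818 − 184.3866 = 24.4314.
DWL = ½ × 2.3492 × 24.4314 = 28.70.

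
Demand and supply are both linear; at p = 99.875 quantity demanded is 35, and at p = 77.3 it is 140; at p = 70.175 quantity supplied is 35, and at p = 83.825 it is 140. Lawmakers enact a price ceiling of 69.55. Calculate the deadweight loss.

1425.17

Demand slope = (77.3 − 99.875)/(140 − 35) = −0.215, so p = 107.4 − 0.215q.
Supply slope = (83.825 − 70.175)/(140 − 35) = 0.13, so p = 65.625 + 0.13q.
Competitive equilibrium: 107.4 − 0.215q = 65.625 + 0.13q → q* = 121.087, p* = 81.3663.
At the ceiling p = 69.55, quantity supplied = (69.55 − 65.625)/0.13 = 30.1923.
Willingness to pay at q' = 30.1923: 107.4 − 0.215·30.1923 = 100.9087.
Δq = 121.087 − 30.1923 = 90.8947; wedge = 100.9087 − 69.55 = 31.3587.
Welfare loss = ½ × 90.8947 × 31.3587 = 1425.17.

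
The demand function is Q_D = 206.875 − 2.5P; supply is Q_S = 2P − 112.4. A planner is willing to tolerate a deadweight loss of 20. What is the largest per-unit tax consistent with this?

6

In inverse form: demand P = 82.75 − 0.4Q, supply P = 56.2 + 0.5Q.
Competitive equilibrium: 82.75 − 0.4Q = 56.2 + 0.5Q → Q* = 29.5, P* = 70.95.
A tax t gives ΔQ = t/0.9 and wedge t, so DWL = t²/1.8.
t²/1.8 = 20 → t² = 36 → t = 6.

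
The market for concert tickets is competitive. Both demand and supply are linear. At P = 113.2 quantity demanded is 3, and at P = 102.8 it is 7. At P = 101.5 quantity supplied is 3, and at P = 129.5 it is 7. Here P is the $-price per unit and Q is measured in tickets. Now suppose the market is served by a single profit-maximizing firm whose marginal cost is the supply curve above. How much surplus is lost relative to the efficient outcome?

Demand slope = (102.8 − 113.2)/(7 − 3) = −2.6, so P = 121 − 2.6Q.
Supply slope = (129.5 − 101.5)/(7 − 3) = 7, so P = 80.5 + 7Q.
Competitive equilibrium: 121 − 2.6Q = 80.5 + 7Q → Q* = 4.2188, P* = 110.0313.
Marginal revenue: MR = 121 − 5.2Q. Set MR = MC: 121 − 5.2Q = 80.5 + 7Q → Q_m = 3.3197.
Price P_m = 121 − 2.6·3.3197 = 112.3688; MC(Q_m) = 80.5 + 7·3.3197 = 103.7379.
Competitive Q* = 4.2188, so ΔQ = 0.8991; wedge = 112.3688 − 103.7379 = 8.6309.
DWL = ½ × 0.8991 × 8.6309 = $3.88.

$3.88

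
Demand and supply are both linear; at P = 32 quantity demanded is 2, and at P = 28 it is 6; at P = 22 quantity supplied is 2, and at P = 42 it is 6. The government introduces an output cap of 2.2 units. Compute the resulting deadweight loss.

Demand slope = (28 − 32)/(6 − 2) = −1, so P = 34 − Q.
Supply slope = (42 − 22)/(6 − 2) = 5, so P = 12 + 5Q.
Competitive equilibrium: 34 − Q = 12 + 5Q → Q* = 3.6667, P* = 30.3333.
At Q = 2.2: demand price = 34 − 1·2.2 = 31.8; supply price = 12 + 5·2.2 = 23.
ΔQ = 3.6667 − 2.2 = 1.4667; wedge = 31.8 − 23 = 8.8.
Welfare loss = ½ × 1.4667 × 8.8 = 6.45.

6.45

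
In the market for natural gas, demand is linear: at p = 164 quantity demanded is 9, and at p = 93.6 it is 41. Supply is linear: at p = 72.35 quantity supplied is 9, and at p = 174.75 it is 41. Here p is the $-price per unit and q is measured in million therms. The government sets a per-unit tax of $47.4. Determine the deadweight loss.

Demand slope = (93.6 − 164)/(41 − 9) = −2.2, so p = 183.8 − 2.2q.
Supply slope = (174.75 − 72.35)/(41 − 9) = 3.2, so p = 43.55 + 3.2q.
Competitive equilibrium: 183.8 − 2.2q = 43.55 + 3.2q → q* = 25.9722, p* = 126.6611.
With the tax, the buyer price exceeds the seller price by 47.4: (183.8 − 2.2q) − (43.55 + 3.2q) = 47.4 → q' = 17.1944.
Δq = 25.9722 − 17.1944 = 8.7778; the wedge equals the tax, 47.4.
Welfare loss = ½ × 8.7778 × 47.4 = $208.03 million.

$208.03 million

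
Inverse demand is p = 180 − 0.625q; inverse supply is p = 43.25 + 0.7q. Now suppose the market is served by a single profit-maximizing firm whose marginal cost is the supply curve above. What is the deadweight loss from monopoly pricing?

Competitive equilibrium: 180 − 0.625q = 43.25 + 0.7q → q* = 103.2075, p* = 115.4953.
Marginal revenue: MR = 180 − 1.25q. Set MR = MC: 180 − 1.25q = 43.25 + 0.7q → q_m = 70.1282.
Price p_m = 180 − 0.625·70.1282 = 136.1699; MC(q_m) = 43.25 + 0.7·70.1282 = 92.3397.
Competitive q* = 103.2075, so Δq = 33.0793; wedge = 136.1699 − 92.3397 = 43.8302.
Deadweight loss = ½ × 33.0793 × 43.8302 = 724.94.

724.94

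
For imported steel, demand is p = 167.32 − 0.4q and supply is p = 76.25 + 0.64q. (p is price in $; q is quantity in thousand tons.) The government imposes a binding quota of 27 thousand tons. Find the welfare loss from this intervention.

$1907.57 thousand

Competitive equilibrium: 167.32 − 0.4q = 76.25 + 0.64q → q* = 87.5673, p* = 132.2931.
At q = 27: demand price = 167.32 − 0.4·27 = 156.52; supply price = 76.25 + 0.64·27 = 93.53.
Δq = 87.5673 − 27 = 60.5673; wedge = 156.52 − 93.53 = 62.99.
DWL = ½ × 60.5673 × 62.99 = $1907.57 thousand.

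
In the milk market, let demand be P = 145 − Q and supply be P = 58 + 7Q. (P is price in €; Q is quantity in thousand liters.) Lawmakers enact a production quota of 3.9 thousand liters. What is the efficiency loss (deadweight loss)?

Competitive equilibrium: 145 − Q = 58 + 7Q → Q* = 10.875, P* = 134.125.
At Q = 3.9: demand price = 145 − 1·3.9 = 141.1; supply price = 58 + 7·3.9 = 85.3.
ΔQ = 10.875 − 3.9 = 6.975; wedge = 141.1 − 85.3 = 55.8.
Welfare loss = ½ × 6.975 × 55.8 = €194.60 thousand.

€194.60 thousand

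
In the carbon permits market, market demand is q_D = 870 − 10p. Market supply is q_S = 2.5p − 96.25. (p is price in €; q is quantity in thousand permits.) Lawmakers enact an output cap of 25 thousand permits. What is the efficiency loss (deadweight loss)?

€1296 thousand

In inverse form: demand p = 87 − 0.1q, supply p = 38.5 + 0.4q.
Competitive equilibrium: 87 − 0.1q = 38.5 + 0.4q → q* = 97, p* = 77.3.
At q = 25: demand price = 87 − 0.1·25 = 84.5; supply price = 38.5 + 0.4·25 = 48.5.
Δq = 97 − 25 = 72; wedge = 84.5 − 48.5 = 36.
Deadweight loss = ½ × 72 × 36 = €1296 thousand.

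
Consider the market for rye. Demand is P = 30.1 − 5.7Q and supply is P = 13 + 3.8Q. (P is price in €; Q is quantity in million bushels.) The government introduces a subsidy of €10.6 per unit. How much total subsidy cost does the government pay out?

Competitive equilibrium: 30.1 − 5.7Q = 13 + 3.8Q → Q* = 1.8, P* = 19.84.
The subsidy lowers effective supply by 10.6: P = 2.4 + 3.8Q.
New quantity: 30.1 − 5.7Q = 2.4 + 3.8Q → Q' = 2.9158.
Total subsidy cost = 10.6 × 2.9158 = €30.91 million.

€30.91 million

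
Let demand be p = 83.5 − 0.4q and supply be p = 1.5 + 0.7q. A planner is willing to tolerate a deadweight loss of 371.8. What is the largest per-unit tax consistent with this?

Competitive equilibrium: 83.5 − 0.4q = 1.5 + 0.7q → q* = 74.5455, p* = 53.6818.
A tax t gives Δq = t/1.1 and wedge t, so DWL = t²/2.2.
t²/2.2 = 371.8 → t² = 817.96 → t = 28.6.

28.6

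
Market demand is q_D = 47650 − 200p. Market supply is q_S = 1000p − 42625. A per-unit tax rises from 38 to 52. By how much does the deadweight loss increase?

In inverse form: demand p = 238.25 − 0.005q, supply p = 42.625 + 0.001q.
Competitive equilibrium: 238.25 − 0.005q = 42.625 + 0.001q → q* = 32604.1667, p* = 75.2292.
For a per-unit tax t: Δq = t/0.006, so DWL = ½·t·(t/0.006) = t²/0.012.
At t = 38: DWL = 120333.333. At t = 52: DWL = 225333.333.
Increase = 225333.333 − 120333.333 = 105000.

105000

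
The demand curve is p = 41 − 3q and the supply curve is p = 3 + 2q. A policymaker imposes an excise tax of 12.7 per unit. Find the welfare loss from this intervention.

16.129

Competitive equilibrium: 41 − 3q = 3 + 2q → q* = 7.6, p* = 18.2.
With the tax, the buyer price exceeds the seller price by 12.7: (41 − 3q) − (3 + 2q) = 12.7 → q' = 5.06.
Δq = 7.6 − 5.06 = 2.54; the wedge equals the tax, 12.7.
DWL = ½ × 2.54 × 12.7 = 16.129.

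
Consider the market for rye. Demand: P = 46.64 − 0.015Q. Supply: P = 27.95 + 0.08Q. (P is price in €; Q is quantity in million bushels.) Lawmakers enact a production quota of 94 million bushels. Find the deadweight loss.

Competitive equilibrium: 46.64 − 0.015Q = 27.95 + 0.08Q → Q* = 196.7368, P* = 43.6889.
At Q = 94: demand price = 46.64 − 0.015·94 = 45.23; supply price = 27.95 + 0.08·94 = 35.47.
ΔQ = 196.7368 − 94 = 102.7368; wedge = 45.23 − 35.47 = 9.76.
Deadweight loss = ½ × 102.7368 × 9.76 = €501.36 million.

€501.36 million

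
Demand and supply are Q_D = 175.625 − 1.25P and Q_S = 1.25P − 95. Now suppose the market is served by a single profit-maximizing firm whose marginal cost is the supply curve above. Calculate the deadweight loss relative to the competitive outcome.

144.45

In inverse form: demand P = 140.5 − 0.8Q, supply P = 76 + 0.8Q.
Competitive equilibrium: 140.5 − 0.8Q = 76 + 0.8Q → Q* = 40.3125, P* = 108.25.
Marginal revenue: MR = 140.5 − 1.6Q. Set MR = MC: 140.5 − 1.6Q = 76 + 0.8Q → Q_m = 26.875.
Price P_m = 140.5 − 0.8·26.875 = 119; MC(Q_m) = 76 + 0.8·26.875 = 97.5.
Competitive Q* = 40.3125, so ΔQ = 13.4375; wedge = 119 − 97.5 = 21.5.
Deadweight loss = ½ × 13.4375 × 21.5 = 144.45.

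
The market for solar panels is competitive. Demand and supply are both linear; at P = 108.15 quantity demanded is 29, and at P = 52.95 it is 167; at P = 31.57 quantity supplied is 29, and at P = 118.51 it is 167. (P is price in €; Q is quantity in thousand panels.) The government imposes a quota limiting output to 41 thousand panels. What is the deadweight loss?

Demand slope = (52.95 − 108.15)/(167 − 29) = −0.4, so P = 119.75 − 0.4Q.
Supply slope = (118.51 − 31.57)/(167 − 29) = 0.63, so P = 13.3 + 0.63Q.
Competitive equilibrium: 119.75 − 0.4Q = 13.3 + 0.63Q → Q* = 103.3495, P* = 78.4102.
At Q = 41: demand price = 119.75 − 0.4·41 = 103.35; supply price = 13.3 + 0.63·41 = 39.13.
ΔQ = 103.3495 − 41 = 62.3495; wedge = 103.35 − 39.13 = 64.22.
The triangle = ½ × 62.3495 × 64.22 = €2002.04 thousand.

€2002.04 thousand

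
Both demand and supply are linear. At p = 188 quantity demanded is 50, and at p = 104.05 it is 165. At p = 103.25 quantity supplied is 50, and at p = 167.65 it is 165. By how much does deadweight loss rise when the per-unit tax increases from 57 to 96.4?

2342.62

Demand slope = (104.05 − 188)/(165 − 50) = −0.73, so p = 224.5 − 0.73q.
Supply slope = (167.65 − 103.25)/(165 − 50) = 0.56, so p = 75.25 + 0.56q.
Competitive equilibrium: 224.5 − 0.73q = 75.25 + 0.56q → q* = 115.6977, p* = 140.0407.
For a per-unit tax t: Δq = t/1.29, so DWL = ½·t·(t/1.29) = t²/2.58.
At t = 57: DWL = 1259.302. At t = 96.4: DWL = 3601.922.
Increase = 3601.922 − 1259.302 = 2342.62.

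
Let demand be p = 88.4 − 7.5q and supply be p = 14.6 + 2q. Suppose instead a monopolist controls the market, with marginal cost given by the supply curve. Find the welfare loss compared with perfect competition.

Competitive equilibrium: 88.4 − 7.5q = 14.6 + 2q → q* = 7.7684, p* = 30.1368.
Marginal revenue: MR = 88.4 − 15q. Set MR = MC: 88.4 − 15q = 14.6 + 2q → q_m = 4.3412.
Price p_m = 88.4 − 7.5·4.3412 = 55.841; MC(q_m) = 14.6 + 2·4.3412 = 23.2824.
Competitive q* = 7.7684, so Δq = 3.4272; wedge = 55.841 − 23.2824 = 32.5586.
Welfare loss = ½ × 3.4272 × 32.5586 = 55.79.

55.79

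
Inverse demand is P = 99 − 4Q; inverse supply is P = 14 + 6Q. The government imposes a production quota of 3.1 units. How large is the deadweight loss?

145.80

Competitive equilibrium: 99 − 4Q = 14 + 6Q → Q* = 8.5, P* = 65.
At Q = 3.1: demand price = 99 − 4·3.1 = 86.6; supply price = 14 + 6·3.1 = 32.6.
ΔQ = 8.5 − 3.1 = 5.4; wedge = 86.6 − 32.6 = 54.
Welfare loss = ½ × 5.4 × 54 = 145.80.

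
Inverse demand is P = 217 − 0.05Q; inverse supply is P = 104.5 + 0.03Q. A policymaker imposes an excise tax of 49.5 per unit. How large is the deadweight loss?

15314.06

Competitive equilibrium: 217 − 0.05Q = 104.5 + 0.03Q → Q* = 1406.25, P* = 146.6875.
With the tax, the buyer price exceeds the seller price by 49.5: (217 − 0.05Q) − (104.5 + 0.03Q) = 49.5 → Q' = 787.5.
ΔQ = 1406.25 − 787.5 = 618.75; the wedge equals the tax, 49.5.
Deadweight loss = ½ × 618.75 × 49.5 = 15314.06.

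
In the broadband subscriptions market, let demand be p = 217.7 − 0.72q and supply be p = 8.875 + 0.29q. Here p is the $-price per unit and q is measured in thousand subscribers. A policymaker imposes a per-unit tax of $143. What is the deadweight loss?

$10123.27 thousand

Competitive equilibrium: 217.7 − 0.72q = 8.875 + 0.29q → q* = 206.75743, p* = 68.83465.
With the tax, the buyer price exceeds the seller price by 143: (217.7 − 0.72q) − (8.875 + 0.29q) = 143 → q' = 65.17327.
Δq = 206.75743 − 65.17327 = 141.58416; the wedge equals the tax, 143.
Welfare loss = ½ × 141.58416 × 143 = $10123.27 thousand.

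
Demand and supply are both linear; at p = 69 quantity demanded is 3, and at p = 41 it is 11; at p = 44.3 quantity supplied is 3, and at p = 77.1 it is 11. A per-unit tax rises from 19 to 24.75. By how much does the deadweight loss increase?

16.55

Demand slope = (41 − 69)/(11 − 3) = −3.5, so p = 79.5 − 3.5q.
Supply slope = (77.1 − 44.3)/(11 − 3) = 4.1, so p = 32 + 4.1q.
Competitive equilibrium: 79.5 − 3.5q = 32 + 4.1q → q* = 6.25, p* = 57.625.
For a per-unit tax t: Δq = t/7.6, so DWL = ½·t·(t/7.6) = t²/15.2.
At t = 19: DWL = 23.75. At t = 24.75: DWL = 40.3.
Increase = 40.3 − 23.75 = 16.55.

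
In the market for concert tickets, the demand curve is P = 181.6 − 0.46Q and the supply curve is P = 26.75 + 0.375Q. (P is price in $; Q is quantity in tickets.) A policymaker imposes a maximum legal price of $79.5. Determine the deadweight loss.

$837.28

Competitive equilibrium: 181.6 − 0.46Q = 26.75 + 0.375Q → Q* = 185.4491, P* = 96.2934.
At the ceiling P = 79.5, quantity supplied = (79.5 − 26.75)/0.375 = 140.6667.
Willingness to pay at Q' = 140.6667: 181.6 − 0.46·140.6667 = 116.8933.
ΔQ = 185.4491 − 140.6667 = 44.7824; wedge = 116.8933 − 79.5 = 37.3933.
Welfare loss = ½ × 44.7824 × 37.3933 = $837.28.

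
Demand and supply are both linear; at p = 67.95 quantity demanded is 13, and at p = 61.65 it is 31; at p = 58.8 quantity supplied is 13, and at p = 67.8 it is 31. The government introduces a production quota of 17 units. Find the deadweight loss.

19.45

Demand slope = (61.65 − 67.95)/(31 − 13) = −0.35, so p = 72.5 − 0.35q.
Supply slope = (67.8 − 58.8)/(31 − 13) = 0.5, so p = 52.3 + 0.5q.
Competitive equilibrium: 72.5 − 0.35q = 52.3 + 0.5q → q* = 23.7647, p* = 64.1824.
At q = 17: demand price = 72.5 − 0.35·17 = 66.55; supply price = 52.3 + 0.5·17 = 60.8.
Δq = 23.7647 − 17 = 6.7647; wedge = 66.55 − 60.8 = 5.75.
DWL = ½ × 6.7647 × 5.75 = 19.45.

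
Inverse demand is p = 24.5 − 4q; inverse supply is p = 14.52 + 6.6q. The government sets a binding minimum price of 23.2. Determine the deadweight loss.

2.01

Competitive equilibrium: 24.5 − 4q = 14.52 + 6.6q → q* = 0.9415, p* = 20.734.
At the floor p = 23.2, quantity demanded = (24.5 − 23.2)/4 = 0.325.
Sellers' marginal cost at q' = 0.325: 14.52 + 6.6·0.325 = 16.665.
Δq = 0.9415 − 0.325 = 0.6165; wedge = 23.2 − 16.665 = 6.535.
The triangle = ½ × 0.6165 × 6.535 = 2.01.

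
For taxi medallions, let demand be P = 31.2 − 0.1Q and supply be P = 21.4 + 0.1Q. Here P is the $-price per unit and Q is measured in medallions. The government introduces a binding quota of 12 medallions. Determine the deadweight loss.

$136.90

Competitive equilibrium: 31.2 − 0.1Q = 21.4 + 0.1Q → Q* = 49, P* = 26.3.
At Q = 12: demand price = 31.2 − 0.1·12 = 30; supply price = 21.4 + 0.1·12 = 22.6.
ΔQ = 49 − 12 = 37; wedge = 30 − 22.6 = 7.4.
The triangle = ½ × 37 × 7.4 = $136.90.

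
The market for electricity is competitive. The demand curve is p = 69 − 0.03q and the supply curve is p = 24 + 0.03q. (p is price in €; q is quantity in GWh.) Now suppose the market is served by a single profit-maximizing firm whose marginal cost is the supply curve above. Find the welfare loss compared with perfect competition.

Competitive equilibrium: 69 − 0.03q = 24 + 0.03q → q* = 750, p* = 46.5.
Marginal revenue: MR = 69 − 0.06q. Set MR = MC: 69 − 0.06q = 24 + 0.03q → q_m = 500.
Price p_m = 69 − 0.03·500 = 54; MC(q_m) = 24 + 0.03·500 = 39.
Competitive q* = 750, so Δq = 250; wedge = 54 − 39 = 15.
Deadweight loss = ½ × 250 × 15 = €1875.

€1875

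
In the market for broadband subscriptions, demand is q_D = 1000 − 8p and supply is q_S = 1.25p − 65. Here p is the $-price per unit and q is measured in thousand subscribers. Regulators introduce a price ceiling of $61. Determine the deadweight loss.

$2117.83 thousand

In inverse form: demand p = 125 − 0.125q, supply p = 52 + 0.8q.
Competitive equilibrium: 125 − 0.125q = 52 + 0.8q → q* = 78.9189, p* = 115.1351.
At the ceiling p = 61, quantity supplied = (61 − 52)/0.8 = 11.25.
Willingness to pay at q' = 11.25: 125 − 0.125·11.25 = 123.5938.
Δq = 78.9189 − 11.25 = 67.6689; wedge = 123.5938 − 61 = 62.5938.
DWL = ½ × 67.6689 × 62.5938 = $2117.83 thousand.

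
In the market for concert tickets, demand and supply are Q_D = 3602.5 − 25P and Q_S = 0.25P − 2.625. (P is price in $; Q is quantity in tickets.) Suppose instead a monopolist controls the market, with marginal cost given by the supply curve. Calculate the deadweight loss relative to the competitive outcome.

In inverse form: demand P = 144.1 − 0.04Q, supply P = 10.5 + 4Q.
Competitive equilibrium: 144.1 − 0.04Q = 10.5 + 4Q → Q* = 33.0693, P* = 142.7772.
Marginal revenue: MR = 144.1 − 0.08Q. Set MR = MC: 144.1 − 0.08Q = 10.5 + 4Q → Q_m = 32.7451.
Price P_m = 144.1 − 0.04·32.7451 = 142.7902; MC(Q_m) = 10.5 + 4·32.7451 = 141.4804.
Competitive Q* = 33.0693, so ΔQ = 0.3242; wedge = 142.7902 − 141.4804 = 1.3098.
DWL = ½ × 0.3242 × 1.3098 = $0.21.

$0.21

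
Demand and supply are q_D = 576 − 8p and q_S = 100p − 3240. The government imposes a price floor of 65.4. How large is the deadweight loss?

3905.30

In inverse form: demand p = 72 − 0.125q, supply p = 32.4 + 0.01q.
Competitive equilibrium: 72 − 0.125q = 32.4 + 0.01q → q* = 293.3333, p* = 35.3333.
At the floor p = 65.4, quantity demanded = (72 − 65.4)/0.125 = 52.8.
Sellers' marginal cost at q' = 52.8: 32.4 + 0.01·52.8 = 32.928.
Δq = 293.3333 − 52.8 = 240.5333; wedge = 65.4 − 32.928 = 32.472.
DWL = ½ × 240.5333 × 32.472 = 3905.30.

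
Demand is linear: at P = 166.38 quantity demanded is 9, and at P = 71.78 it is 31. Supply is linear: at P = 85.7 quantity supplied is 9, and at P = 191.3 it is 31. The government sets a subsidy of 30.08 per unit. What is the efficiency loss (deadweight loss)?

49.71

Demand slope = (71.78 − 166.38)/(31 − 9) = −4.3, so P = 205.08 − 4.3Q.
Supply slope = (191.3 − 85.7)/(31 − 9) = 4.8, so P = 42.5 + 4.8Q.
Competitive equilibrium: 205.08 − 4.3Q = 42.5 + 4.8Q → Q* = 17.8659, P* = 128.2565.
The subsidy lowers effective supply by 30.08: P = 12.42 + 4.8Q.
New quantity: 205.08 − 4.3Q = 12.42 + 4.8Q → Q' = 21.1714.
Overproduction ΔQ = 21.1714 − 17.8659 = 3.3055; wedge = subsidy = 30.08.
DWL = ½ × 3.3055 × 30.08 = 49.71.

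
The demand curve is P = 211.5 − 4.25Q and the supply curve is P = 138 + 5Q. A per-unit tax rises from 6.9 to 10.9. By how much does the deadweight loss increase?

Competitive equilibrium: 211.5 − 4.25Q = 138 + 5Q → Q* = 7.9459, P* = 177.7297.
For a per-unit tax t: ΔQ = t/9.25, so DWL = ½·t·(t/9.25) = t²/18.5.
At t = 6.9: DWL = 2.574. At t = 10.9: DWL = 6.422.
Increase = 6.422 − 2.574 = 3.85.

3.85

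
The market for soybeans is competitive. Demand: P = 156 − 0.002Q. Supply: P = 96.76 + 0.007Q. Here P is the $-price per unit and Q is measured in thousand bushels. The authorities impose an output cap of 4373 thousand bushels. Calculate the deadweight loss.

Competitive equilibrium: 156 − 0.002Q = 96.76 + 0.007Q → Q* = 6582.2222, P* = 142.8356.
At Q = 4373: demand price = 156 − 0.002·4373 = 147.254; supply price = 96.76 + 0.007·4373 = 127.371.
ΔQ = 6582.2222 − 4373 = 2209.2222; wedge = 147.254 − 127.371 = 19.883.
DWL = ½ × 2209.2222 × 19.883 = $21962.98 thousand.

$21962.98 thousand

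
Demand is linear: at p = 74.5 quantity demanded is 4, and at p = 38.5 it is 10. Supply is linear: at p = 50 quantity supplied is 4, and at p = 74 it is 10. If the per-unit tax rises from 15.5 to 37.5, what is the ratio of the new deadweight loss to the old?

5.853

Demand slope = (38.5 − 74.5)/(10 − 4) = −6, so p = 98.5 − 6q.
Supply slope = (74 − 50)/(10 − 4) = 4, so p = 34 + 4q.
Competitive equilibrium: 98.5 − 6q = 34 + 4q → q* = 6.45, p* = 59.8.
For a per-unit tax t: Δq = t/10, so DWL = ½·t·(t/10) = t²/20.
At t = 15.5: DWL = 12.0125. At t = 37.5: DWL = 70.3125.
Ratio = (37.5/15.5)² = 5.853.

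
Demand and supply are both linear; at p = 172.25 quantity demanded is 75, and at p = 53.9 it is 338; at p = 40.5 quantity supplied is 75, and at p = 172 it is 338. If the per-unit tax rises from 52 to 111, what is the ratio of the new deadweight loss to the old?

Demand slope = (53.9 − 172.25)/(338 − 75) = −0.45, so p = 206 − 0.45q.
Supply slope = (172 − 40.5)/(338 − 75) = 0.5, so p = 3 + 0.5q.
Competitive equilibrium: 206 − 0.45q = 3 + 0.5q → q* = 213.6842, p* = 109.8421.
For a per-unit tax t: Δq = t/0.95, so DWL = ½·t·(t/0.95) = t²/1.9.
At t = 52: DWL = 1423.158. At t = 111: DWL = 6484.737.
Ratio = (111/52)² = 4.557.

4.557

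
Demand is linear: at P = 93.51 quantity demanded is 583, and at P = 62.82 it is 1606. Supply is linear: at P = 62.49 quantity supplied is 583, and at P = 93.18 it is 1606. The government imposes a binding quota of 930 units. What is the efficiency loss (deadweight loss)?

867

Demand slope = (62.82 − 93.51)/(1606 − 583) = −0.03, so P = 111 − 0.03Q.
Supply slope = (93.18 − 62.49)/(1606 − 583) = 0.03, so P = 45 + 0.03Q.
Competitive equilibrium: 111 − 0.03Q = 45 + 0.03Q → Q* = 1100, P* = 78.
At Q = 930: demand price = 111 − 0.03·930 = 83.1; supply price = 45 + 0.03·930 = 72.9.
ΔQ = 1100 − 930 = 170; wedge = 83.1 − 72.9 = 10.2.
The triangle = ½ × 170 × 10.2 = 867.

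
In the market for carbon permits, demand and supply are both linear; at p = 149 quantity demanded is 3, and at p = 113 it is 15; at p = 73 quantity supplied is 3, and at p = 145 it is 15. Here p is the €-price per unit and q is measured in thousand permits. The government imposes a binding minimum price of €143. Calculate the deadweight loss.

€186.89 thousand

Demand slope = (113 − 149)/(15 − 3) = −3, so p = 158 − 3q.
Supply slope = (145 − 73)/(15 − 3) = 6, so p = 55 + 6q.
Competitive equilibrium: 158 − 3q = 55 + 6q → q* = 11.4444, p* = 123.6667.
At the floor p = 143, quantity demanded = (158 − 143)/3 = 5.
Sellers' marginal cost at q' = 5: 55 + 6·5 = 85.
Δq = 11.4444 − 5 = 6.4444; wedge = 143 − 85 = 58.
Welfare loss = ½ × 6.4444 × 58 = €186.89 thousand.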